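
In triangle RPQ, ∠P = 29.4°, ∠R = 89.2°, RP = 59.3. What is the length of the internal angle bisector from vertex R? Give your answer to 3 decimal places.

The third angle is ∠Q = 180° − ∠R − ∠P = 61.40°.
Law of sines: PQ = RP·sin R/sin Q ≈ 67.535.
Law of sines: QR = RP·sin P/sin Q ≈ 33.156.
The bisector from R has length 2·QR·RP·cos(∠R/2)/(QR+RP) ≈ 30.284.

30.284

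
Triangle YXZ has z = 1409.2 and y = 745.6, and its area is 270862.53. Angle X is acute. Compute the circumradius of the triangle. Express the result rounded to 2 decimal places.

From area = ½·z·y·sin X, we get sin X = 2·area/(z·y) ≈ 0.51559.
Taking the acute solution, ∠X ≈ 31.04°.
Law of cosines then gives x ≈ 860.93.
Circumradius = x/(2 sin X) ≈ 834.91.

R ≈ 834.91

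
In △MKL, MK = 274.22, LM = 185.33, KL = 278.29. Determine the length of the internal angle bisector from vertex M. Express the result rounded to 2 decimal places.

By the law of cosines, cos M = (LM² + MK² − KL²) / (2·LM·MK) ≈ 0.31580, so ∠M ≈ 71.59°.
The bisector from M has length 2·LM·MK·cos(∠M/2)/(LM+MK) ≈ 179.4.

t_M ≈ 179.40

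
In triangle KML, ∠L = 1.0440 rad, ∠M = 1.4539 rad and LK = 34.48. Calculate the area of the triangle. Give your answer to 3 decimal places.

310.504

The third angle is ∠K = π − ∠M − ∠L = 0.6437 rad.
Law of sines: ML = LK·sin K/sin M ≈ 20.835.
Law of sines: KM = LK·sin L/sin M ≈ 30.01.
Area = ½·LK·ML·sin L ≈ 310.5.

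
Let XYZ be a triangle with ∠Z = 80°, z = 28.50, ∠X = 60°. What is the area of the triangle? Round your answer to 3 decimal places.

The third angle is ∠Y = 180° − ∠Z − ∠X = 40.00°.
Law of sines: x = z·sin X/sin Z ≈ 25.062.
Law of sines: y = z·sin Y/sin Z ≈ 18.602.
Area = ½·z·x·sin Y ≈ 229.57.

229.565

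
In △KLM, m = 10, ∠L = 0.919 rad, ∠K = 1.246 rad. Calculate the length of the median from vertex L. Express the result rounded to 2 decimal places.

9.61

The third angle is ∠M = π − ∠K − ∠L = 0.977 rad.
Law of sines: k = m·sin K/sin M ≈ 11.438.
Law of sines: l = m·sin L/sin M ≈ 9.5945.
Median from L: ½√(2·m² + 2·k² − l²) ≈ 9.6123.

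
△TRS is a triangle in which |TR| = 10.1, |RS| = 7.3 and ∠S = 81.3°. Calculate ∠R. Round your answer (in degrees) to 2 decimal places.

∠R ≈ 53.10°

Law of sines: sin T = |RS|·sin S/|TR| ≈ 0.71446.
Since |TR| ≥ |RS|, only the acute value applies: ∠T ≈ 45.60°.
Then ∠R = 180° − ∠S − ∠T ≈ 53.10°.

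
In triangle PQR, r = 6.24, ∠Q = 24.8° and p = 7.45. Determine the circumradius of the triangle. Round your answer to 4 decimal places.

3.7768

By the law of cosines, q² = r² + p² − 2·r·p·cos Q = 10.039, so q ≈ 3.1684.
Area = ½·r·p·sin Q ≈ 9.7497.
Circumradius = q/(2 sin Q) ≈ 3.7768.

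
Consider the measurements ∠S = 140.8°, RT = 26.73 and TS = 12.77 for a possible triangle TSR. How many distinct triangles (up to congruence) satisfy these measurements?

TS·sin S = 12.77·sin(140.8°) ≈ 8.071.
Since ∠S is not acute, a triangle exists only if RT > TS; here RT > TS, so there is exactly one triangle.

1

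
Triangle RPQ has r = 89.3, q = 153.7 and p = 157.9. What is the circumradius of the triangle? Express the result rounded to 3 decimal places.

By the law of cosines, cos R = (p² + q² − r²) / (2·p·q) ≈ 0.83607, so ∠R ≈ 33.27°.
Circumradius = r/(2 sin R) ≈ 81.386.

81.386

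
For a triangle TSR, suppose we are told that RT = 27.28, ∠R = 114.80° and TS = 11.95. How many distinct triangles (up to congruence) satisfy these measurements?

RT·sin R = 27.28·sin(114.80°) ≈ 24.76.
Since ∠R is not acute, a triangle exists only if TS > RT; here TS ≤ RT, so there is no triangle.

0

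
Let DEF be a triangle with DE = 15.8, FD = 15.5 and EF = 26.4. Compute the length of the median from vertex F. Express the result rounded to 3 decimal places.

m_F ≈ 20.154

Median from F: ½√(2·EF² + 2·FD² − DE²) ≈ 20.154.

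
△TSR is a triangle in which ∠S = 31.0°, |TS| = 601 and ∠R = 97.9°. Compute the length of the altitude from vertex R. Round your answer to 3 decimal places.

The third angle is ∠T = 180° − ∠S − ∠R = 51.10°.
Law of sines: |SR| = |TS|·sin T/sin R ≈ 472.21.
Law of sines: |RT| = |TS|·sin S/sin R ≈ 312.5.
Area = ½·|TS|·|SR|·sin S ≈ 73083.
The altitude from R has length 2·area/|TS| ≈ 243.2.

h_R ≈ 243.204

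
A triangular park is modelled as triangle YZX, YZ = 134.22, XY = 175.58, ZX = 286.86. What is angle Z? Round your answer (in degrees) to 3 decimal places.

By the law of cosines, cos Z = (YZ² + ZX² − XY²) / (2·YZ·ZX) ≈ 0.90222, so ∠Z ≈ 25.55°.

∠Z ≈ 25.548°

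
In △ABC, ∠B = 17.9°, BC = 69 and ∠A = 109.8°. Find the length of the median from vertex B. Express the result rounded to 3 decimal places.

m_B ≈ 62.745

The third angle is ∠C = 180° − ∠A − ∠B = 52.30°.
Law of sines: CA = BC·sin B/sin A ≈ 22.54.
Law of sines: AB = BC·sin C/sin A ≈ 58.025.
Median from B: ½√(2·AB² + 2·BC² − CA²) ≈ 62.745.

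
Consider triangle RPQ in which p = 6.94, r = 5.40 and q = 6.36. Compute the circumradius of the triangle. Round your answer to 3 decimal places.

By the law of cosines, cos R = (p² + q² − r²) / (2·p·q) ≈ 0.67349, so ∠R ≈ 47.66°.
Circumradius = r/(2 sin R) ≈ 3.6526.

3.653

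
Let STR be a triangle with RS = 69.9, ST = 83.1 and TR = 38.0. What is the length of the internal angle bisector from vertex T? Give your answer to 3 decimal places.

By the law of cosines, cos T = (ST² + TR² − RS²) / (2·ST·TR) ≈ 0.54842, so ∠T ≈ 56.74°.
The bisector from T has length 2·ST·TR·cos(∠T/2)/(ST+TR) ≈ 45.888.

45.888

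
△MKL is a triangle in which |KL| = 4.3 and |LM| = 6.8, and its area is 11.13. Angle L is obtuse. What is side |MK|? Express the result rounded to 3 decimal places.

10.132

From area = ½·|KL|·|LM|·sin L, we get sin L = 2·area/(|KL|·|LM|) ≈ 0.76129.
Taking the obtuse solution, ∠L ≈ 130.42°.
Law of cosines then gives |MK| ≈ 10.132.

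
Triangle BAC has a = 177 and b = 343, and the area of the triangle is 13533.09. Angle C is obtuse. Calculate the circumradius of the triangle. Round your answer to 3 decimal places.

R ≈ 569.297

From area = ½·b·a·sin C, we get sin C = 2·area/(b·a) ≈ 0.44582.
Taking the obtuse solution, ∠C ≈ 153.52°.
Law of cosines then gives c ≈ 507.61.
Circumradius = c/(2 sin C) ≈ 569.3.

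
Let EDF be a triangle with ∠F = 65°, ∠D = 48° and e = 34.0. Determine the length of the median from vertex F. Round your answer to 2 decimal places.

m_F ≈ 25.97

The third angle is ∠E = 180° − ∠D − ∠F = 67.00°.
Law of sines: d = e·sin D/sin E ≈ 27.449.
Law of sines: f = e·sin F/sin E ≈ 33.476.
Median from F: ½√(2·e² + 2·d² − f²) ≈ 25.972.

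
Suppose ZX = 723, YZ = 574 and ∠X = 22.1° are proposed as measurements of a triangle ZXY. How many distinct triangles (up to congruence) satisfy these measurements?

2

ZX·sin X = 723·sin(22.1°) ≈ 272.
Since ZX sin X < YZ < ZX (272 < 574 < 723), two triangles exist.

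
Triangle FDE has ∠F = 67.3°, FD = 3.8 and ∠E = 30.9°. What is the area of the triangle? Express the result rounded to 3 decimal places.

The third angle is ∠D = 180° − ∠E − ∠F = 81.80°.
Law of sines: DE = FD·sin F/sin E ≈ 6.8264.
Law of sines: EF = FD·sin D/sin E ≈ 7.3239.
Area = ½·FD·DE·sin D ≈ 12.838.

area ≈ 12.838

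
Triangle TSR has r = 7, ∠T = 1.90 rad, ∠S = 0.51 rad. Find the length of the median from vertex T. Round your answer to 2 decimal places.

m_T ≈ 3.61

The third angle is ∠R = π − ∠T − ∠S = 0.732 rad.
Law of sines: t = r·sin T/sin R ≈ 9.9155.
Law of sines: s = r·sin S/sin R ≈ 5.1152.
Median from T: ½√(2·s² + 2·r² − t²) ≈ 3.606.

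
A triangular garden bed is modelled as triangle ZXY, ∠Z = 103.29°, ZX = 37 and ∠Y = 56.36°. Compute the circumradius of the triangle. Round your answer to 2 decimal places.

R ≈ 22.22

The third angle is ∠X = 180° − ∠Y − ∠Z = 20.35°.
Law of sines: XY = ZX·sin Z/sin Y ≈ 43.252.
Law of sines: YZ = ZX·sin X/sin Y ≈ 15.455.
Circumradius = ZX/(2 sin Y) ≈ 22.221.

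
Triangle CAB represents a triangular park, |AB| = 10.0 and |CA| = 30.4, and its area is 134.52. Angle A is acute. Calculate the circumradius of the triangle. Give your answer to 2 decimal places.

R ≈ 15.38

From area = ½·|CA|·|AB|·sin A, we get sin A = 2·area/(|CA|·|AB|) ≈ 0.88500.
Taking the acute solution, ∠A ≈ 62.25°.
Law of cosines then gives |BC| ≈ 27.223.
Circumradius = |BC|/(2 sin A) ≈ 15.38.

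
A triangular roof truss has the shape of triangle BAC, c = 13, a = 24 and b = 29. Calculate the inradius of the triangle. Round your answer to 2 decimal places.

Semiperimeter s = (29 + 24 + 13)/2 = 33.
Heron's formula: area = √(33·4·9·20) ≈ 154.14.
Inradius = area/s = 154.14/33 ≈ 4.671.

r ≈ 4.67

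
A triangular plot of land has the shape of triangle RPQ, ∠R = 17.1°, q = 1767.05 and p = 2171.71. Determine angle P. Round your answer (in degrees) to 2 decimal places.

By the law of cosines, r² = p² + q² − 2·p·q·cos R = 5.0304e+05, so r ≈ 709.25.
Law of cosines again: cos P = (q² + r² − p²)/(2·q·r) ≈ -0.43518, so ∠P ≈ 115.80°.

115.80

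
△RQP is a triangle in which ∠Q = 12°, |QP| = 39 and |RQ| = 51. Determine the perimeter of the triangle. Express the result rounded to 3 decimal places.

perimeter ≈ 105.196

By the law of cosines, |PR|² = |RQ|² + |QP|² − 2·|RQ|·|QP|·cos Q = 230.93, so |PR| ≈ 15.196.
Semiperimeter s = (39+15.196+51)/2 = 52.598.
Perimeter = 39 + 15.196 + 51 = 105.2.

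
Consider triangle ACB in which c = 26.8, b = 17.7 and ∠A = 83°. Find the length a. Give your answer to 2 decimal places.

30.26

By the law of cosines, a² = c² + b² − 2·c·b·cos A = 915.91, so a ≈ 30.264.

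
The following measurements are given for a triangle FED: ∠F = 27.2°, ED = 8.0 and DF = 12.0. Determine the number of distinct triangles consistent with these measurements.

2

DF·sin F = 12.0·sin(27.2°) ≈ 5.485.
Since DF sin F < ED < DF (5.485 < 8.0 < 12.0), two triangles exist.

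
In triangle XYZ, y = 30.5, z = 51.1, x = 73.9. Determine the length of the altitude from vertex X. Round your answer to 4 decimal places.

h_X ≈ 16.6156

Semiperimeter s = (73.9 + 30.5 + 51.1)/2 = 77.75.
Heron's formula: area = √(77.75·3.85·47.25·26.65) ≈ 613.95.
The altitude from X has length 2·area/x ≈ 16.616.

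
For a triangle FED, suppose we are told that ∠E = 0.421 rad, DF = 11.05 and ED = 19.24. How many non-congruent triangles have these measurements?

2

ED·sin E = 19.24·sin(0.421 rad) ≈ 7.863.
Since ED sin E < DF < ED (7.863 < 11.05 < 19.24), two triangles exist.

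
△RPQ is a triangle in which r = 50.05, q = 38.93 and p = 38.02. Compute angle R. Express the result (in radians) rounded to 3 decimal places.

By the law of cosines, cos R = (p² + q² − r²) / (2·p·q) ≈ 0.15406, so ∠R ≈ 1.4161 rad.

∠R ≈ 1.416 rad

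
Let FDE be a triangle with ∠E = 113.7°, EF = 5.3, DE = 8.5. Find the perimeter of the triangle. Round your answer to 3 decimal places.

25.486

By the law of cosines, FD² = DE² + EF² − 2·DE·EF·cos E = 136.56, so FD ≈ 11.686.
Semiperimeter s = (8.5+5.3+11.686)/2 = 12.743.
Perimeter = 8.5 + 5.3 + 11.686 = 25.486.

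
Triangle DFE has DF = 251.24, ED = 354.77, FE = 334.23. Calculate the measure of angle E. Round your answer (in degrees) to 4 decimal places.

42.6411

By the law of cosines, cos E = (FE² + ED² − DF²) / (2·FE·ED) ≈ 0.73561, so ∠E ≈ 42.64°.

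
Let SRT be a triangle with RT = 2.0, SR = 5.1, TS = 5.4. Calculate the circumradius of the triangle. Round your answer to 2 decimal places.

2.70

By the law of cosines, cos S = (TS² + SR² − RT²) / (2·TS·SR) ≈ 0.92901, so ∠S ≈ 0.3791 rad.
Circumradius = RT/(2 sin S) ≈ 2.7023.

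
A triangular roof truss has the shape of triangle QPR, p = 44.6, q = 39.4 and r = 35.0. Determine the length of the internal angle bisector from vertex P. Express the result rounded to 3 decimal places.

By the law of cosines, cos P = (r² + q² − p²) / (2·r·q) ≈ 0.28579, so ∠P ≈ 73.39°.
The bisector from P has length 2·r·q·cos(∠P/2)/(r+q) ≈ 29.723.

t_P ≈ 29.723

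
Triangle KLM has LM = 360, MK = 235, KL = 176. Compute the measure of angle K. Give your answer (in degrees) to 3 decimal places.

By the law of cosines, cos K = (MK² + KL² − LM²) / (2·MK·KL) ≈ -0.52465, so ∠K ≈ 121.64°.

∠K ≈ 121.645°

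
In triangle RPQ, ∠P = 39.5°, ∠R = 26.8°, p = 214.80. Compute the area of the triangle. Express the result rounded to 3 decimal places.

area ≈ 14973.458

The third angle is ∠Q = 180° − ∠R − ∠P = 113.70°.
Law of sines: r = p·sin R/sin P ≈ 152.26.
Law of sines: q = p·sin Q/sin P ≈ 309.21.
Area = ½·p·r·sin Q ≈ 14973.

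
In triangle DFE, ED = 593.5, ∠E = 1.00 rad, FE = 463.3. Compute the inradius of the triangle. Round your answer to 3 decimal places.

r ≈ 146.797

By the law of cosines, DF² = FE² + ED² − 2·FE·ED·cos E = 2.6976e+05, so DF ≈ 519.38.
Area = ½·FE·ED·sin E ≈ 1.1569e+05.
Semiperimeter s = (463.3+593.5+519.38)/2 = 788.09.
Inradius = area/s = 1.1569e+05/788.09 ≈ 146.8.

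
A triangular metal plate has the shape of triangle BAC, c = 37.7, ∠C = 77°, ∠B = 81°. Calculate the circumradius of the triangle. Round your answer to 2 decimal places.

The third angle is ∠A = 180° − ∠C − ∠B = 22.00°.
Law of sines: b = c·sin B/sin C ≈ 38.215.
Law of sines: a = c·sin A/sin C ≈ 14.494.
Circumradius = c/(2 sin C) ≈ 19.346.

R ≈ 19.35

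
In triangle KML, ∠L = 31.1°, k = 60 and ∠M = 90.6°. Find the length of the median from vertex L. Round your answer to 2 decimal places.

The third angle is ∠K = 180° − ∠M − ∠L = 58.30°.
Law of sines: m = k·sin M/sin K ≈ 70.517.
Law of sines: l = k·sin L/sin K ≈ 36.426.
Median from L: ½√(2·k² + 2·m² − l²) ≈ 62.886.

m_L ≈ 62.89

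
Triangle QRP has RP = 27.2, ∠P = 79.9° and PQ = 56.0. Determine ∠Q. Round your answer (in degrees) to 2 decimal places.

27.60

By the law of cosines, QR² = RP² + PQ² − 2·RP·PQ·cos P = 3341.6, so QR ≈ 57.807.
Law of cosines again: cos Q = (PQ² + QR² − RP²)/(2·PQ·QR) ≈ 0.88623, so ∠Q ≈ 27.60°.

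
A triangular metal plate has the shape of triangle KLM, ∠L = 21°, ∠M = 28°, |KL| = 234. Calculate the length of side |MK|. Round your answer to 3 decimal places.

178.622

The third angle is ∠K = 180° − ∠L − ∠M = 131.00°.
Law of sines: |MK| = |KL|·sin L/sin M ≈ 178.62.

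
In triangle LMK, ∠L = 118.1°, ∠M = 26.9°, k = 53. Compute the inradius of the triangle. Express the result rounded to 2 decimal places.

The third angle is ∠K = 180° − ∠L − ∠M = 35.00°.
Law of sines: l = k·sin L/sin K ≈ 81.511.
Law of sines: m = k·sin M/sin K ≈ 41.806.
Area = ½·k·l·sin M ≈ 977.28.
Semiperimeter s = (81.511+41.806+53)/2 = 88.159.
Inradius = area/s = 977.28/88.159 ≈ 11.085.

r ≈ 11.09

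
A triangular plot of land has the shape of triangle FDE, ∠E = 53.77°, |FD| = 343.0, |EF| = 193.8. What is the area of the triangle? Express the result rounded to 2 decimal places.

area ≈ 32816.95

Law of sines: sin D = |EF|·sin E/|FD| ≈ 0.45577.
Since |FD| ≥ |EF|, only the acute value applies: ∠D ≈ 27.11°.
Then ∠F = 180° − ∠E − ∠D ≈ 99.12°.
Law of sines gives |DE| = |FD|·sin F/sin E ≈ 419.84.
Area = ½·|FD|·|EF|·sin F ≈ 32817.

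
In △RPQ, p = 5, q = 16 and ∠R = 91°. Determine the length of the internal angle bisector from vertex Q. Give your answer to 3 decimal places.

By the law of cosines, r² = p² + q² − 2·p·q·cos R = 283.79, so r ≈ 16.846.
Law of cosines again: cos Q = (r² + p² − q²)/(2·r·p) ≈ 0.31338, so ∠Q ≈ 71.74°.
The bisector from Q has length 2·r·p·cos(∠Q/2)/(r+p) ≈ 6.2489.

t_Q ≈ 6.249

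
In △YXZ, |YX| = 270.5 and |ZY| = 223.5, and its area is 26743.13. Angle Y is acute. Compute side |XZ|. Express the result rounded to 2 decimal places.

258.38

From area = ½·|ZY|·|YX|·sin Y, we get sin Y = 2·area/(|ZY|·|YX|) ≈ 0.88470.
Taking the acute solution, ∠Y ≈ 62.21°.
Law of cosines then gives |XZ| ≈ 258.38.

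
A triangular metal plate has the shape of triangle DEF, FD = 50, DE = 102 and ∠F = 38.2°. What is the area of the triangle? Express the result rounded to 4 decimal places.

Law of sines: sin E = FD·sin F/DE ≈ 0.30314.
Since DE ≥ FD, only the acute value applies: ∠E ≈ 17.65°.
Then ∠D = 180° − ∠F − ∠E ≈ 124.15°.
Law of sines gives EF = DE·sin D/sin F ≈ 136.49.
Area = ½·DE·FD·sin D ≈ 2110.2.

2110.2150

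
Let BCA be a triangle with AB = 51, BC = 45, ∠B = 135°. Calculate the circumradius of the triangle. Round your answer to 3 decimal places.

By the law of cosines, CA² = AB² + BC² − 2·AB·BC·cos B = 7871.6, so CA ≈ 88.722.
Area = ½·AB·BC·sin B ≈ 811.41.
Circumradius = CA/(2 sin B) ≈ 62.736.

R ≈ 62.736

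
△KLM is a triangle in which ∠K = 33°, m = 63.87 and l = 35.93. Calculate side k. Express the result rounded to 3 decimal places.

39.001

By the law of cosines, k² = l² + m² − 2·l·m·cos K = 1521.1, so k ≈ 39.001.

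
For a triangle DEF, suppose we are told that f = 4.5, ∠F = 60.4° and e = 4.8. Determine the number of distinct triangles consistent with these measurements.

2

e·sin F = 4.8·sin(60.4°) ≈ 4.174.
Since e sin F < f < e (4.174 < 4.5 < 4.8), two triangles exist.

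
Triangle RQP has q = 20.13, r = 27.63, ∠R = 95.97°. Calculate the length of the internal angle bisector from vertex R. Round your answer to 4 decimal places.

12.3172

Law of sines: sin Q = q·sin R/r ≈ 0.72460.
Since r ≥ q, only the acute value applies: ∠Q ≈ 46.44°.
Then ∠P = 180° − ∠R − ∠Q ≈ 37.59°.
Law of sines gives p = r·sin P/sin R ≈ 16.948.
The bisector from R has length 2·q·p·cos(∠R/2)/(q+p) ≈ 12.317.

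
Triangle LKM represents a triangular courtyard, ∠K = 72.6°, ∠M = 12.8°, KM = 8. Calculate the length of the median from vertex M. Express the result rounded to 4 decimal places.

7.7805

The third angle is ∠L = 180° − ∠K − ∠M = 94.60°.
Law of sines: ML = KM·sin K/sin L ≈ 7.6586.
Law of sines: LK = KM·sin M/sin L ≈ 1.7781.
Median from M: ½√(2·KM² + 2·ML² − LK²) ≈ 7.7805.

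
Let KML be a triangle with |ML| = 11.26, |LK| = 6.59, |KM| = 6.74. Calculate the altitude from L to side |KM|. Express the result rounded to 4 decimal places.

h_L ≈ 5.9590

Semiperimeter s = (11.26 + 6.59 + 6.74)/2 = 12.295.
Heron's formula: area = √(12.295·1.035·5.705·5.555) ≈ 20.082.
The altitude from L has length 2·area/|KM| ≈ 5.959.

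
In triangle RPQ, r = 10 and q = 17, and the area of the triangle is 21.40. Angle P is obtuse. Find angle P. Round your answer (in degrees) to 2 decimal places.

∠P ≈ 165.42°

From area = ½·q·r·sin P, we get sin P = 2·area/(q·r) ≈ 0.25176.
Taking the obtuse solution, ∠P ≈ 165.42°.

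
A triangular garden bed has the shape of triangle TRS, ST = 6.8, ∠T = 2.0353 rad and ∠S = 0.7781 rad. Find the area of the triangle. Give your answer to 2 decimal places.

area ≈ 45.01

The third angle is ∠R = π − ∠S − ∠T = 0.3282 rad.
Law of sines: RS = ST·sin T/sin R ≈ 18.861.
Law of sines: TR = ST·sin S/sin R ≈ 14.808.
Area = ½·ST·RS·sin S ≈ 45.013.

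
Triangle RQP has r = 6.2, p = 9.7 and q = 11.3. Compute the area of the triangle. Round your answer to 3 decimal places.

area ≈ 30.046

Semiperimeter s = (6.2 + 11.3 + 9.7)/2 = 13.6.
Heron's formula: area = √(13.6·7.4·2.3·3.9) ≈ 30.046.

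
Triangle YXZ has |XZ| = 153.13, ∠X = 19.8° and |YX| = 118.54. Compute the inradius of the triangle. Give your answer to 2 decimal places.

By the law of cosines, |ZY|² = |YX|² + |XZ|² − 2·|YX|·|XZ|·cos X = 3342.7, so |ZY| ≈ 57.816.
Area = ½·|YX|·|XZ|·sin X ≈ 3074.4.
Semiperimeter s = (153.13+57.816+118.54)/2 = 164.74.
Inradius = area/s = 3074.4/164.74 ≈ 18.662.

r ≈ 18.66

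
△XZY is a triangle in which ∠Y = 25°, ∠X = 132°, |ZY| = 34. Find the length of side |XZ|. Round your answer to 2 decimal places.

The third angle is ∠Z = 180° − ∠Y − ∠X = 23.00°.
Law of sines: |XZ| = |ZY|·sin Y/sin X ≈ 19.335.

19.34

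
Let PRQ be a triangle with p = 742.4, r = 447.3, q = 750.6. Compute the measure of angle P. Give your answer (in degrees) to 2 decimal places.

∠P ≈ 71.57°

By the law of cosines, cos P = (r² + q² − p²) / (2·r·q) ≈ 0.31619, so ∠P ≈ 71.57°.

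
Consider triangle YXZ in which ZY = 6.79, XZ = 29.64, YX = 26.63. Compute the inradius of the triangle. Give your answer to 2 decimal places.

r ≈ 2.70

Semiperimeter s = (29.64 + 6.79 + 26.63)/2 = 31.53.
Heron's formula: area = √(31.53·1.89·24.74·4.9) ≈ 84.994.
Inradius = area/s = 84.994/31.53 ≈ 2.6957.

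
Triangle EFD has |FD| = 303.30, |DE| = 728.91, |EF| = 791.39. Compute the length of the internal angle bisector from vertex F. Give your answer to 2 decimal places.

t_F ≈ 365.52

By the law of cosines, cos F = (|EF|² + |FD|² − |DE|²) / (2·|EF|·|FD|) ≈ 0.38949, so ∠F ≈ 67.08°.
The bisector from F has length 2·|EF|·|FD|·cos(∠F/2)/(|EF|+|FD|) ≈ 365.52.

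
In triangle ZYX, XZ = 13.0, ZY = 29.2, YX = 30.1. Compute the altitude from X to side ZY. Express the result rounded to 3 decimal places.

Semiperimeter s = (30.1 + 13 + 29.2)/2 = 36.15.
Heron's formula: area = √(36.15·6.05·23.15·6.95) ≈ 187.59.
The altitude from X has length 2·area/ZY ≈ 12.848.

h_X ≈ 12.848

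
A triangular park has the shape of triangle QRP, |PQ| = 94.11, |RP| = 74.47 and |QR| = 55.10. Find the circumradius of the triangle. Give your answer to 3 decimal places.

By the law of cosines, cos Q = (|PQ|² + |QR|² − |RP|²) / (2·|PQ|·|QR|) ≈ 0.61199, so ∠Q ≈ 52.27°.
Circumradius = |RP|/(2 sin Q) ≈ 47.081.

47.081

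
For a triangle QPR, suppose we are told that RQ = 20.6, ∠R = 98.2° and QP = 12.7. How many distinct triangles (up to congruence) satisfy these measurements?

0

RQ·sin R = 20.6·sin(98.2°) ≈ 20.39.
Since ∠R is not acute, a triangle exists only if QP > RQ; here QP ≤ RQ, so there is no triangle.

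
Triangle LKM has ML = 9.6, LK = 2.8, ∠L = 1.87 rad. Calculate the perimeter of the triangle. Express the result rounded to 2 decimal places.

23.16

By the law of cosines, KM² = ML² + LK² − 2·ML·LK·cos L = 115.85, so KM ≈ 10.763.
Semiperimeter s = (10.763+9.6+2.8)/2 = 11.582.
Perimeter = 10.763 + 9.6 + 2.8 = 23.163.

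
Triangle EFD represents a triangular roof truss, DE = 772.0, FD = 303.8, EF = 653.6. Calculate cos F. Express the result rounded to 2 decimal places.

cos F ≈ -0.19

By the law of cosines, cos F = (EF² + FD² − DE²) / (2·EF·FD) ≈ -0.19262, so ∠F ≈ 101.11°.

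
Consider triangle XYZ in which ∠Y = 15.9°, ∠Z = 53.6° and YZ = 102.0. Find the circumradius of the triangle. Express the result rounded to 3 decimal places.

The third angle is ∠X = 180° − ∠Y − ∠Z = 110.50°.
Law of sines: ZX = YZ·sin Y/sin X ≈ 29.833.
Law of sines: XY = YZ·sin Z/sin X ≈ 87.65.
Circumradius = YZ/(2 sin X) ≈ 54.448.

R ≈ 54.448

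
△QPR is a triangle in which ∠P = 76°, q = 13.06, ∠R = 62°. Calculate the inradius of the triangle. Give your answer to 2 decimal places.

4.44

The third angle is ∠Q = 180° − ∠P − ∠R = 42.00°.
Law of sines: p = q·sin P/sin Q ≈ 18.938.
Law of sines: r = q·sin R/sin Q ≈ 17.233.
Area = ½·q·p·sin R ≈ 109.19.
Semiperimeter s = (13.06+18.938+17.233)/2 = 24.616.
Inradius = area/s = 109.19/24.616 ≈ 4.4358.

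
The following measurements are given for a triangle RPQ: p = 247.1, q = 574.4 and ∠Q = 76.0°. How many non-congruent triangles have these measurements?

1

p·sin Q = 247.1·sin(76.0°) ≈ 239.8.
Since q ≥ p, exactly one triangle exists.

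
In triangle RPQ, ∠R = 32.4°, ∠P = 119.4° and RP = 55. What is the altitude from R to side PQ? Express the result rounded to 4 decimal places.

h_R ≈ 47.9168

The third angle is ∠Q = 180° − ∠R − ∠P = 28.20°.
Law of sines: PQ = RP·sin R/sin Q ≈ 62.365.
Law of sines: QR = RP·sin P/sin Q ≈ 101.4.
Area = ½·RP·PQ·sin P ≈ 1494.2.
The altitude from R has length 2·area/PQ ≈ 47.917.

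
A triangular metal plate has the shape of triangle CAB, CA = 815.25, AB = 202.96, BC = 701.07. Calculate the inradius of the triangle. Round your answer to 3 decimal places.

r ≈ 73.328

Semiperimeter s = (202.96 + 701.07 + 815.25)/2 = 859.64.
Heron's formula: area = √(859.64·656.68·158.57·44.39) ≈ 63036.
Inradius = area/s = 63036/859.64 ≈ 73.328.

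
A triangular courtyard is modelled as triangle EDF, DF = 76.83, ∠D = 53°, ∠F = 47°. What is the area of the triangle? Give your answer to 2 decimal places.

The third angle is ∠E = 180° − ∠D − ∠F = 80.00°.
Law of sines: FE = DF·sin D/sin E ≈ 62.306.
Law of sines: ED = DF·sin F/sin E ≈ 57.057.
Area = ½·DF·FE·sin F ≈ 1750.5.

area ≈ 1750.48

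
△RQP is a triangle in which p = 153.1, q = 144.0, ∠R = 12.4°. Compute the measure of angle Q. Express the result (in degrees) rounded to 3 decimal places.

∠Q ≈ 68.054°

By the law of cosines, r² = q² + p² − 2·q·p·cos R = 1111.4, so r ≈ 33.338.
Law of cosines again: cos Q = (p² + r² − q²)/(2·p·r) ≈ 0.37373, so ∠Q ≈ 68.05°.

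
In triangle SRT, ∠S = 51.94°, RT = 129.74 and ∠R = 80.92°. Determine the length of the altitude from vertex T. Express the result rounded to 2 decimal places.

h_T ≈ 128.11

The third angle is ∠T = 180° − ∠S − ∠R = 47.14°.
Law of sines: TS = RT·sin R/sin S ≈ 162.71.
Law of sines: SR = RT·sin T/sin S ≈ 120.78.
Area = ½·RT·TS·sin T ≈ 7737.1.
The altitude from T has length 2·area/SR ≈ 128.11.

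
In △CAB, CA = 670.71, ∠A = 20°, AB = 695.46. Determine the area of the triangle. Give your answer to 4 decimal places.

79767.9859

Area = ½·CA·AB·sin A ≈ 79768.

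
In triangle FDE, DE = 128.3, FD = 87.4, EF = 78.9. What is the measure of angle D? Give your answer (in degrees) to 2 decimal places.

∠D ≈ 37.15°

By the law of cosines, cos D = (FD² + DE² − EF²) / (2·FD·DE) ≈ 0.79701, so ∠D ≈ 37.15°.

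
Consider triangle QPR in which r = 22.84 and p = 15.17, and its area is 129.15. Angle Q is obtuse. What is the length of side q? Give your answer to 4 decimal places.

34.8377

From area = ½·p·r·sin Q, we get sin Q = 2·area/(p·r) ≈ 0.74549.
Taking the obtuse solution, ∠Q ≈ 131.80°.
Law of cosines then gives q ≈ 34.838.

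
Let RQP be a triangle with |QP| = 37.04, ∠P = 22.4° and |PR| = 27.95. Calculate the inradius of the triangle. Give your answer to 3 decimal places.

4.904

By the law of cosines, |RQ|² = |QP|² + |PR|² − 2·|QP|·|PR|·cos P = 238.86, so |RQ| ≈ 15.455.
Area = ½·|QP|·|PR|·sin P ≈ 197.25.
Semiperimeter s = (37.04+27.95+15.455)/2 = 40.223.
Inradius = area/s = 197.25/40.223 ≈ 4.9041.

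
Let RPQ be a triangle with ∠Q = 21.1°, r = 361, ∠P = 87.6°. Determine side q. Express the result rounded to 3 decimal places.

The third angle is ∠R = 180° − ∠P − ∠Q = 71.30°.
Law of sines: q = r·sin Q/sin R ≈ 137.2.

137.202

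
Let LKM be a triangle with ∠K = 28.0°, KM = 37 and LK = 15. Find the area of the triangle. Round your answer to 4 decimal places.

Area = ½·LK·KM·sin K ≈ 130.28.

130.2784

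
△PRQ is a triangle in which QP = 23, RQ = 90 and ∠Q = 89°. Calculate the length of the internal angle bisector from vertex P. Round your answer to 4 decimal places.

By the law of cosines, PR² = RQ² + QP² − 2·RQ·QP·cos Q = 8556.7, so PR ≈ 92.503.
Law of cosines again: cos P = (QP² + PR² − RQ²)/(2·QP·PR) ≈ 0.23166, so ∠P ≈ 76.61°.
The bisector from P has length 2·QP·PR·cos(∠P/2)/(QP+PR) ≈ 28.91.

28.9102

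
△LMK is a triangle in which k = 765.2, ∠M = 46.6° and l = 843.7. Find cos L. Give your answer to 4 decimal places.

0.2896

By the law of cosines, m² = k² + l² − 2·k·l·cos M = 4.1019e+05, so m ≈ 640.46.
Law of cosines again: cos L = (m² + k² − l²)/(2·m·k) ≈ 0.28964, so ∠L ≈ 73.16°.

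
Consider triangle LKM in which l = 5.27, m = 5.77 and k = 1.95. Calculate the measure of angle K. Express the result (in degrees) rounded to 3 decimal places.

19.680

By the law of cosines, cos K = (m² + l² − k²) / (2·m·l) ≈ 0.94159, so ∠K ≈ 19.68°.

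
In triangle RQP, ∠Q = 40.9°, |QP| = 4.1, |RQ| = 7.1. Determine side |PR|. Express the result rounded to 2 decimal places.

By the law of cosines, |PR|² = |RQ|² + |QP|² − 2·|RQ|·|QP|·cos Q = 23.214, so |PR| ≈ 4.8181.

4.82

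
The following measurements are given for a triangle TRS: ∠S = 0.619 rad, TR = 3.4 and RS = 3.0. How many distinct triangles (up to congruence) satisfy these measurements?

1

RS·sin S = 3.0·sin(0.619 rad) ≈ 1.741.
Since TR ≥ RS, exactly one triangle exists.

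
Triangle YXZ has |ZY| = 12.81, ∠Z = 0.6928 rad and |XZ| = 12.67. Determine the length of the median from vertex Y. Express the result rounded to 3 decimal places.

By the law of cosines, |YX|² = |XZ|² + |ZY|² − 2·|XZ|·|ZY|·cos Z = 74.854, so |YX| ≈ 8.6518.
Median from Y: ½√(2·|ZY|² + 2·|YX|² − |XZ|²) ≈ 8.9075.

8.907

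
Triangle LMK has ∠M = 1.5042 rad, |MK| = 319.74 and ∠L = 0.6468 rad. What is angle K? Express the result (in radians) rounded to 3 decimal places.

∠K ≈ 0.991 rad

The third angle is ∠K = π − ∠L − ∠M = 0.9906 rad.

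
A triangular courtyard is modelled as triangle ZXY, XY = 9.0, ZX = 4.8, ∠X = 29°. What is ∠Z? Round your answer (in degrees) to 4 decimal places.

By the law of cosines, YZ² = ZX² + XY² − 2·ZX·XY·cos X = 28.473, so YZ ≈ 5.336.
Law of cosines again: cos Z = (YZ² + ZX² − XY²)/(2·YZ·ZX) ≈ -0.57563, so ∠Z ≈ 125.14°.

∠Z ≈ 125.1440°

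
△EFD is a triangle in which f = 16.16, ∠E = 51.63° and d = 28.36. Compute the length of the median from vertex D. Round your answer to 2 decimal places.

By the law of cosines, e² = f² + d² − 2·f·d·cos E = 496.47, so e ≈ 22.282.
Median from D: ½√(2·e² + 2·f² − d²) ≈ 13.332.

m_D ≈ 13.33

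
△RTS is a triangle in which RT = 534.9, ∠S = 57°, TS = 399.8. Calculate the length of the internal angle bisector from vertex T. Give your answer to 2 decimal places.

Law of sines: sin R = TS·sin S/RT ≈ 0.62685.
Since RT ≥ TS, only the acute value applies: ∠R ≈ 38.82°.
Then ∠T = 180° − ∠S − ∠R ≈ 84.18°.
Law of sines gives SR = RT·sin T/sin S ≈ 634.51.
The bisector from T has length 2·RT·TS·cos(∠T/2)/(RT+TS) ≈ 339.57.

339.57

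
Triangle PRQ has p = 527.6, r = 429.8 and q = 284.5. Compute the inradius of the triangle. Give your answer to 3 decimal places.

Semiperimeter s = (527.6 + 429.8 + 284.5)/2 = 620.95.
Heron's formula: area = √(620.95·93.35·191.15·336.45) ≈ 61057.
Inradius = area/s = 61057/620.95 ≈ 98.328.

98.328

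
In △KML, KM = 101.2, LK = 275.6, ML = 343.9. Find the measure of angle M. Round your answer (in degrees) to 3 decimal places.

By the law of cosines, cos M = (KM² + ML² − LK²) / (2·KM·ML) ≈ 0.75502, so ∠M ≈ 40.97°.

∠M ≈ 40.973°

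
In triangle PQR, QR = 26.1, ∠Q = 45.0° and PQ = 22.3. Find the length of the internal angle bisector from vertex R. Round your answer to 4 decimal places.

19.2598

By the law of cosines, RP² = PQ² + QR² − 2·PQ·QR·cos Q = 355.39, so RP ≈ 18.852.
Law of cosines again: cos R = (QR² + RP² − PQ²)/(2·QR·RP) ≈ 0.54804, so ∠R ≈ 56.77°.
The bisector from R has length 2·QR·RP·cos(∠R/2)/(QR+RP) ≈ 19.26.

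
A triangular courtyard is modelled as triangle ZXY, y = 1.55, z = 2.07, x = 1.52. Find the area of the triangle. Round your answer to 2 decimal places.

1.17

Semiperimeter s = (2.07 + 1.52 + 1.55)/2 = 2.57.
Heron's formula: area = √(2.57·0.5·1.05·1.02) ≈ 1.1731.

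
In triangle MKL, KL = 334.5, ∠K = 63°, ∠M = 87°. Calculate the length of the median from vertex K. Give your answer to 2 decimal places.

The third angle is ∠L = 180° − ∠M − ∠K = 30.00°.
Law of sines: LM = KL·sin K/sin M ≈ 298.45.
Law of sines: MK = KL·sin L/sin M ≈ 167.48.
Median from K: ½√(2·MK² + 2·KL² − LM²) ≈ 218.41.

m_K ≈ 218.41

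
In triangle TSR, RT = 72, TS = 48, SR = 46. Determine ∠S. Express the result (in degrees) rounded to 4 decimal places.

By the law of cosines, cos S = (TS² + SR² − RT²) / (2·TS·SR) ≈ -0.17301, so ∠S ≈ 99.96°.

99.9627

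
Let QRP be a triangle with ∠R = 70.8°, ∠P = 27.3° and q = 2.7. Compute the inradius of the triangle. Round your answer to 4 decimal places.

0.4887

The third angle is ∠Q = 180° − ∠R − ∠P = 81.90°.
Law of sines: r = q·sin R/sin Q ≈ 2.5755.
Law of sines: p = q·sin P/sin Q ≈ 1.2508.
Area = ½·q·r·sin P ≈ 1.5947.
Semiperimeter s = (2.7+2.5755+1.2508)/2 = 3.2632.
Inradius = area/s = 1.5947/3.2632 ≈ 0.4887.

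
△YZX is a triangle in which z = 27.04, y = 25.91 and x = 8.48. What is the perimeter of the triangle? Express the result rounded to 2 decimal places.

Perimeter = 25.91 + 27.04 + 8.48 = 61.43.

perimeter ≈ 61.43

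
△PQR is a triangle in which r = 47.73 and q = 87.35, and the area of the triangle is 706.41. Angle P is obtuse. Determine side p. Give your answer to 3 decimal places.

133.241

From area = ½·q·r·sin P, we get sin P = 2·area/(q·r) ≈ 0.33887.
Taking the obtuse solution, ∠P ≈ 160.19°.
Law of cosines then gives p ≈ 133.24.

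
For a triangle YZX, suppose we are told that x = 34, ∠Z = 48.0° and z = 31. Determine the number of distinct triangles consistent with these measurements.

2

x·sin Z = 34·sin(48.0°) ≈ 25.27.
Since x sin Z < z < x (25.27 < 31 < 34), two triangles exist.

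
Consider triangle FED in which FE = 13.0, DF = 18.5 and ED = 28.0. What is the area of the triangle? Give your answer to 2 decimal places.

99.05

Semiperimeter s = (28 + 18.5 + 13)/2 = 29.75.
Heron's formula: area = √(29.75·1.75·11.25·16.75) ≈ 99.048.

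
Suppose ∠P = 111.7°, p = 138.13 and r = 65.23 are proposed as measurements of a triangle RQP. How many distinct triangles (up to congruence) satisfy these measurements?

r·sin P = 65.23·sin(111.7°) ≈ 60.61.
Since ∠P is not acute, a triangle exists only if p > r; here p > r, so there is exactly one triangle.

1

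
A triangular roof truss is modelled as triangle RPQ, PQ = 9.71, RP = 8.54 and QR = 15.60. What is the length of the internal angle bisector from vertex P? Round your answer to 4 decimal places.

By the law of cosines, cos P = (RP² + PQ² − QR²) / (2·RP·PQ) ≈ -0.45912, so ∠P ≈ 2.048 rad.
The bisector from P has length 2·RP·PQ·cos(∠P/2)/(RP+PQ) ≈ 4.7258.

t_P ≈ 4.7258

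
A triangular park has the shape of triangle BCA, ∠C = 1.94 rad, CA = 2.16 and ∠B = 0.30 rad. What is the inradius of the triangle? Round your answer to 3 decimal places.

The third angle is ∠A = π − ∠B − ∠C = 0.902 rad.
Law of sines: AB = CA·sin C/sin B ≈ 6.8166.
Law of sines: BC = CA·sin A/sin B ≈ 5.7327.
Area = ½·CA·AB·sin A ≈ 5.7741.
Semiperimeter s = (2.16+6.8166+5.7327)/2 = 7.3546.
Inradius = area/s = 5.7741/7.3546 ≈ 0.78509.

r ≈ 0.785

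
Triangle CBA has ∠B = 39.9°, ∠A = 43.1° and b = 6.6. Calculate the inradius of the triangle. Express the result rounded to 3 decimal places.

1.932

The third angle is ∠C = 180° − ∠B − ∠A = 97.00°.
Law of sines: c = b·sin C/sin B ≈ 10.213.
Law of sines: a = b·sin A/sin B ≈ 7.0303.
Area = ½·b·c·sin A ≈ 23.027.
Semiperimeter s = (10.213+6.6+7.0303)/2 = 11.921.
Inradius = area/s = 23.027/11.921 ≈ 1.9316.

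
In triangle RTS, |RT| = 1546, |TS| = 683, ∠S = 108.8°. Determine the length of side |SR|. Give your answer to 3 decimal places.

1184.198

Law of sines: sin R = |TS|·sin S/|RT| ≈ 0.41822.
Since |RT| ≥ |TS|, only the acute value applies: ∠R ≈ 24.72°.
Then ∠T = 180° − ∠S − ∠R ≈ 46.48°.
Law of sines gives |SR| = |RT|·sin T/sin S ≈ 1184.2.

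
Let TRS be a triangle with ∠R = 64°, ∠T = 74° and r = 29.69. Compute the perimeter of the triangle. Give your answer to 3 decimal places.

perimeter ≈ 83.547

The third angle is ∠S = 180° − ∠T − ∠R = 42.00°.
Law of sines: t = r·sin T/sin R ≈ 31.754.
Law of sines: s = r·sin S/sin R ≈ 22.103.
Semiperimeter p = (31.754+29.69+22.103)/2 = 41.773.
Perimeter = 31.754 + 29.69 + 22.103 = 83.547.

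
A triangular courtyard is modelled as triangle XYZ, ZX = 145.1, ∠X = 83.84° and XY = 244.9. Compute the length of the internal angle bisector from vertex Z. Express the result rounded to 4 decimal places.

160.2804

By the law of cosines, YZ² = ZX² + XY² − 2·ZX·XY·cos X = 73404, so YZ ≈ 270.93.
Law of cosines again: cos Z = (YZ² + ZX² − XY²)/(2·YZ·ZX) ≈ 0.43856, so ∠Z ≈ 63.99°.
The bisector from Z has length 2·YZ·ZX·cos(∠Z/2)/(YZ+ZX) ≈ 160.28.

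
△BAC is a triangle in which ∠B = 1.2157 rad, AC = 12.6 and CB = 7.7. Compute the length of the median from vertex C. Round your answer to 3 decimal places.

Law of sines: sin A = CB·sin B/AC ≈ 0.57299.
Since AC ≥ CB, only the acute value applies: ∠A ≈ 0.6101 rad.
Then ∠C = π − ∠B − ∠A ≈ 1.3157 rad.
Law of sines gives BA = AC·sin C/sin B ≈ 13.004.
Median from C: ½√(2·AC² + 2·CB² − BA²) ≈ 8.1701.

m_C ≈ 8.170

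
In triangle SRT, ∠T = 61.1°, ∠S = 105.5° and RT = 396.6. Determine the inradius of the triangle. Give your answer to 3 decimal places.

The third angle is ∠R = 180° − ∠T − ∠S = 13.40°.
Law of sines: TS = RT·sin R/sin S ≈ 95.38.
Law of sines: SR = RT·sin T/sin S ≈ 360.31.
Area = ½·RT·TS·sin T ≈ 16558.
Semiperimeter s = (396.6+95.38+360.31)/2 = 426.15.
Inradius = area/s = 16558/426.15 ≈ 38.856.

38.856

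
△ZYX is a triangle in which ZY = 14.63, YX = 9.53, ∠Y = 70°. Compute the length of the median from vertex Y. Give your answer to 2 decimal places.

By the law of cosines, XZ² = ZY² + YX² − 2·ZY·YX·cos Y = 209.49, so XZ ≈ 14.474.
Median from Y: ½√(2·ZY² + 2·YX² − XZ²) ≈ 10.003.

10.00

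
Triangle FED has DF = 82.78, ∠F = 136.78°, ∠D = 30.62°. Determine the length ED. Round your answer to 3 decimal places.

The third angle is ∠E = 180° − ∠D − ∠F = 12.60°.
Law of sines: ED = DF·sin F/sin E ≈ 259.87.

259.865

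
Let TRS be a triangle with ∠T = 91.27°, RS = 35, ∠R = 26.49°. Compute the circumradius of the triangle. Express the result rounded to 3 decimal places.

17.504

The third angle is ∠S = 180° − ∠T − ∠R = 62.24°.
Law of sines: ST = RS·sin R/sin T ≈ 15.615.
Law of sines: TR = RS·sin S/sin T ≈ 30.979.
Circumradius = RS/(2 sin T) ≈ 17.504.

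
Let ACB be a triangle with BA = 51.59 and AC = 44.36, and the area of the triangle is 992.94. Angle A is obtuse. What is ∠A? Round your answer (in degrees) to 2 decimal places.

From area = ½·BA·AC·sin A, we get sin A = 2·area/(BA·AC) ≈ 0.86775.
Taking the obtuse solution, ∠A ≈ 119.80°.

119.80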